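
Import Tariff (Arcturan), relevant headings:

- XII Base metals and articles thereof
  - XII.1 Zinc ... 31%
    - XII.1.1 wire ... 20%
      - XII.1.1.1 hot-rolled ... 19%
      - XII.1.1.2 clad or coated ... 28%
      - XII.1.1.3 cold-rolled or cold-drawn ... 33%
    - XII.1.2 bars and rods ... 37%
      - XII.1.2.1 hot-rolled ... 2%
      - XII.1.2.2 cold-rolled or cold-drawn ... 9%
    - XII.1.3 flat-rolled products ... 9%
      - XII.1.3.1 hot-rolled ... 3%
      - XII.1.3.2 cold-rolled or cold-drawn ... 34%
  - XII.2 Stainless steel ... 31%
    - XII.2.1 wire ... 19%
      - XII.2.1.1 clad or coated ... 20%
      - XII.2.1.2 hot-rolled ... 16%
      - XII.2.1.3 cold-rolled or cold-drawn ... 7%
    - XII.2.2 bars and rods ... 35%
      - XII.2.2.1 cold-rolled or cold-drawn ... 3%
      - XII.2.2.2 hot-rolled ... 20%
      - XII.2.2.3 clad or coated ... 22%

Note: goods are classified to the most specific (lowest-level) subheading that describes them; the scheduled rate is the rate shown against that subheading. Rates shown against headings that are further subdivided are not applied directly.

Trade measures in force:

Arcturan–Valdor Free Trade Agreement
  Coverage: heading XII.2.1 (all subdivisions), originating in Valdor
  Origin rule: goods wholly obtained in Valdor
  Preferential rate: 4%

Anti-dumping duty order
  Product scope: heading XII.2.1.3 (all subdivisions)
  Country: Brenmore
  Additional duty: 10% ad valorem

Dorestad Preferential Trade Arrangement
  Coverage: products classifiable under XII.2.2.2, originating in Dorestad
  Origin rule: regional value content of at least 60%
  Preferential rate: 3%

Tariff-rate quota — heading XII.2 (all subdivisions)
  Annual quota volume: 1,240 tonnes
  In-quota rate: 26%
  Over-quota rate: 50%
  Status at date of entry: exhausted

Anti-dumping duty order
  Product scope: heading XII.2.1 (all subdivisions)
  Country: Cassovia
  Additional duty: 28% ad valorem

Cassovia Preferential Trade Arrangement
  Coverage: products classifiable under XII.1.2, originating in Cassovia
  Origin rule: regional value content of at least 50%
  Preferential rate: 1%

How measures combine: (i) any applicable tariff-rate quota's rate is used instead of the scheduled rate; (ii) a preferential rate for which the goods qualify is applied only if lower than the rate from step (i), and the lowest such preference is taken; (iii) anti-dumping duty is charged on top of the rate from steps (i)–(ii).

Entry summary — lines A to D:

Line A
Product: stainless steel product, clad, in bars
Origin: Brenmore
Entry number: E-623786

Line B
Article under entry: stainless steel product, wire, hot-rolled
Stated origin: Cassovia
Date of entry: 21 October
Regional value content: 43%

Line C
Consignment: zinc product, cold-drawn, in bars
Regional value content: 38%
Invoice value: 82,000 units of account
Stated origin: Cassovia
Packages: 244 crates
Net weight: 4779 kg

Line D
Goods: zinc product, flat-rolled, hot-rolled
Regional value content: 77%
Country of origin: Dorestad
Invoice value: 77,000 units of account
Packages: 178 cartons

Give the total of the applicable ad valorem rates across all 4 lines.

140%

Line A: stainless steel → XII.2; in bars → XII.2.2; clad → XII.2.2.3. Scheduled 22%. quota on XII.2 exhausted → over-quota 50%. → 50%.
Line B: stainless steel → XII.2; wire → XII.2.1; hot-rolled → XII.2.1.2. Scheduled 16%. quota on XII.2 exhausted → over-quota 50%; Cassovia agreement on XII.1.2: XII.2.1.2 not covered; anti-dumping (Cassovia, XII.2.1): +28%; total 50% + 28% = 78%. → 78%.
Line C: zinc → XII.1; in bars → XII.1.2; cold-drawn → XII.1.2.2. Scheduled 9%. Cassovia agreement on XII.1.2: RVC < 50%. → 9%.
Line D: zinc → XII.1; flat-rolled → XII.1.3; hot-rolled → XII.1.3.1. Scheduled 3%. Dorestad agreement on XII.2.2.2: XII.1.3.1 not covered. → 3%.
Sum: 50% + 78% + 9% + 3% = 140%.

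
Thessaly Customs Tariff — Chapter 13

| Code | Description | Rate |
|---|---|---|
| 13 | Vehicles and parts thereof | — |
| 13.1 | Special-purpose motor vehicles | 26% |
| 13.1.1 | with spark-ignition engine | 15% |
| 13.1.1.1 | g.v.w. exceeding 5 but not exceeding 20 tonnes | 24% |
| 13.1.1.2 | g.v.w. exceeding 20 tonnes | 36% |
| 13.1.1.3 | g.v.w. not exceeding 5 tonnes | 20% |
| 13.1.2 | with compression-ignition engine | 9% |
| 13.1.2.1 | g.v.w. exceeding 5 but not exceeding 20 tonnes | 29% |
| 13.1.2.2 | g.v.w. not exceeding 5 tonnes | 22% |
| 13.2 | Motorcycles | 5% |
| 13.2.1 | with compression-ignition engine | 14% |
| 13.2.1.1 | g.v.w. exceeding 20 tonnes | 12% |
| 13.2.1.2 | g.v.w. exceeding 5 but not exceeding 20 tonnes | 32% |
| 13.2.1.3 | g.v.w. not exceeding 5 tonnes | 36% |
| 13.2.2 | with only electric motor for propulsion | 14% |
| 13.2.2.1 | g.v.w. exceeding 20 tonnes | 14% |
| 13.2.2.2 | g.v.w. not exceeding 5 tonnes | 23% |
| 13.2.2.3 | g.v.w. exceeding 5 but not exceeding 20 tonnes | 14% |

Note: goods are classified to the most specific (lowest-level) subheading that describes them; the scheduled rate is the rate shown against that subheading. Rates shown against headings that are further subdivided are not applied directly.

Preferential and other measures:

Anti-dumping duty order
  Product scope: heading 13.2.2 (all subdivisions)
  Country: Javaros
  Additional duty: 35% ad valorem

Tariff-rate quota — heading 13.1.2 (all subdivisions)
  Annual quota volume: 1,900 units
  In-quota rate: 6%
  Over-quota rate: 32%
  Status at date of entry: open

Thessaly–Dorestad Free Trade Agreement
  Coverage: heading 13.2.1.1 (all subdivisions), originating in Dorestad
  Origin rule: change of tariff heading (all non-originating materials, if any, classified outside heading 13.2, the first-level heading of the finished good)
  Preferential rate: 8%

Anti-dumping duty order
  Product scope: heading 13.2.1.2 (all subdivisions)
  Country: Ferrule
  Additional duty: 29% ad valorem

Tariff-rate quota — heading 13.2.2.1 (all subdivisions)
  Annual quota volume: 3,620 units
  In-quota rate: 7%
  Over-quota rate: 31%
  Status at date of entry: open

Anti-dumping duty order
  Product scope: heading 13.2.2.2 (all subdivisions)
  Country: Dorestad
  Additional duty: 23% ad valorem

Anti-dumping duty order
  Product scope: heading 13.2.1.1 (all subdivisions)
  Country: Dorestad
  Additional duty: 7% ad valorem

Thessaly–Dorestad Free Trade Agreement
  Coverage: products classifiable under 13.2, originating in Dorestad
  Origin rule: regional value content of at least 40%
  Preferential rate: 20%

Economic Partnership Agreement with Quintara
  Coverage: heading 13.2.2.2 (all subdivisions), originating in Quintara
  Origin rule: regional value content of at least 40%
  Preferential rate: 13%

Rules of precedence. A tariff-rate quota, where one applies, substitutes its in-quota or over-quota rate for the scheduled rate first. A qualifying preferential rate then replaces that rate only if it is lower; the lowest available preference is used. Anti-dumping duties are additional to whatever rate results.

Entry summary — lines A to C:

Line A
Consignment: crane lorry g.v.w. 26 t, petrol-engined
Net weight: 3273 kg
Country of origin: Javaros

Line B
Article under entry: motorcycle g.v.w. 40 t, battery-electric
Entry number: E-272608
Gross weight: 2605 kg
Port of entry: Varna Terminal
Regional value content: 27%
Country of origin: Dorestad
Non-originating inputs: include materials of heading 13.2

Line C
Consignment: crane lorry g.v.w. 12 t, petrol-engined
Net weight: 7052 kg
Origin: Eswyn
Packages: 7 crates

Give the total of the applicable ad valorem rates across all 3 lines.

67%

Line A: crane lorry → 13.1; petrol-engined → 13.1.1; g.v.w. 26 t → 13.1.1.2. Scheduled 36%. No special measure applies. → 36%.
Line B: motorcycle → 13.2; battery-electric → 13.2.2; g.v.w. 40 t → 13.2.2.1. Scheduled 14%. quota on 13.2.2.1 open → in-quota 7%; Dorestad agreement on 13.2.1.1: 13.2.2.1 not covered; Dorestad agreement on 13.2: RVC < 40%. → 7%.
Line C: crane lorry → 13.1; petrol-engined → 13.1.1; g.v.w. 12 t → 13.1.1.1. Scheduled 24%. No special measure applies. → 24%.
Sum: 36% + 7% + 24% = 67%.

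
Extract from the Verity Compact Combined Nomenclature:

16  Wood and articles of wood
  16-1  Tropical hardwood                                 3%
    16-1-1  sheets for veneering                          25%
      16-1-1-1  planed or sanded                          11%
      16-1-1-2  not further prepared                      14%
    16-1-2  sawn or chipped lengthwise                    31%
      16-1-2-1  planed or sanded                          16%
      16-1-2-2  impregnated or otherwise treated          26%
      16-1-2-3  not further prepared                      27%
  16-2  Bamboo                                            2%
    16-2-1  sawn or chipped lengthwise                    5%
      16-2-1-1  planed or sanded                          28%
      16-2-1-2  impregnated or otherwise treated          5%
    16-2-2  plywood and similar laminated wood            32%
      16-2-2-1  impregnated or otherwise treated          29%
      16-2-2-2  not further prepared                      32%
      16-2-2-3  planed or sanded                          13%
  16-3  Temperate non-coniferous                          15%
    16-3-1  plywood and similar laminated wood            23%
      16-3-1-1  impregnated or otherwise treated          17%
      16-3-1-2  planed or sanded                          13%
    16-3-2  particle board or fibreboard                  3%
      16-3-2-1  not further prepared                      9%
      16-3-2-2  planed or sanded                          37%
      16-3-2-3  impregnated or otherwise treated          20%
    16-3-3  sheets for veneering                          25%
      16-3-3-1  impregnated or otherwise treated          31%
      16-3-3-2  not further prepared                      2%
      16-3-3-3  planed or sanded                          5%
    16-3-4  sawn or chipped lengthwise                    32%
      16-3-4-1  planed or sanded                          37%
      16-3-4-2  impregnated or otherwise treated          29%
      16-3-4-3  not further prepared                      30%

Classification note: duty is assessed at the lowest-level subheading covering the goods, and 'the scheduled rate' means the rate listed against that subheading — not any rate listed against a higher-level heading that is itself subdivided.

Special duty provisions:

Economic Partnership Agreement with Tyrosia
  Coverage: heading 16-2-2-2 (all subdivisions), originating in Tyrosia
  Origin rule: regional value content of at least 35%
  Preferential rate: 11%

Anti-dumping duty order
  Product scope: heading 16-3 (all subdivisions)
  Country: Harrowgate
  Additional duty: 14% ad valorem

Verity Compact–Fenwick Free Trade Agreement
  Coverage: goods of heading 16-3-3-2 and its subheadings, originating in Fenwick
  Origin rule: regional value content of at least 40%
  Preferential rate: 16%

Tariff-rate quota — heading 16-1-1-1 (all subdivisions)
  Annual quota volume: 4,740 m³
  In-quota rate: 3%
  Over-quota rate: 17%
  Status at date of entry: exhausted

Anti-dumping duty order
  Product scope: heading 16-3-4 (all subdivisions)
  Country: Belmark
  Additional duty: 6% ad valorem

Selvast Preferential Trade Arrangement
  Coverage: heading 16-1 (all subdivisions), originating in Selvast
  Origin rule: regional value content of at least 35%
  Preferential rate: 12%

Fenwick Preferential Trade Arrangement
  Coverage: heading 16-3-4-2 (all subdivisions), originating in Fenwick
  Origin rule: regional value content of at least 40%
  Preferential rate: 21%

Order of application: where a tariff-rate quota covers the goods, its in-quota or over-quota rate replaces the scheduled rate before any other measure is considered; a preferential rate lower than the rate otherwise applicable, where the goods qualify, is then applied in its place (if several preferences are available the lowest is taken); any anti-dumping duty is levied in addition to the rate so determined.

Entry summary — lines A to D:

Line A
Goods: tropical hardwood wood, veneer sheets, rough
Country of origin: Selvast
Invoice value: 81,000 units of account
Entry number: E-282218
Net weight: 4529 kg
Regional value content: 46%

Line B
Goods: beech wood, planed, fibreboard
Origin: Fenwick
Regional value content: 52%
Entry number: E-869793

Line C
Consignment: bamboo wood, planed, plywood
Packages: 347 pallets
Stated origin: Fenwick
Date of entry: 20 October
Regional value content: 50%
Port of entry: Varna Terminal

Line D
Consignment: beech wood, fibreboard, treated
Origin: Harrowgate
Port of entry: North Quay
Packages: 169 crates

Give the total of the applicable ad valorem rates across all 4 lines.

Line A: tropical hardwood → 16-1; veneer sheets → 16-1-1; rough → 16-1-1-2. Scheduled 14%. Selvast agreement on 16-1: RVC ≥ 35% → 12% available; preferential 12%. → 12%.
Line B: beech → 16-3; fibreboard → 16-3-2; planed → 16-3-2-2. Scheduled 37%. Fenwick agreement on 16-3-3-2: 16-3-2-2 not covered; Fenwick agreement on 16-3-4-2: 16-3-2-2 not covered. → 37%.
Line C: bamboo → 16-2; plywood → 16-2-2; planed → 16-2-2-3. Scheduled 13%. Fenwick agreement on 16-3-3-2: 16-2-2-3 not covered; Fenwick agreement on 16-3-4-2: 16-2-2-3 not covered. → 13%.
Line D: beech → 16-3; fibreboard → 16-3-2; treated → 16-3-2-3. Scheduled 20%. anti-dumping (Harrowgate, 16-3): +14%; total 20% + 14% = 34%. → 34%.
Sum: 12% + 37% + 13% + 34% = 96%.

96%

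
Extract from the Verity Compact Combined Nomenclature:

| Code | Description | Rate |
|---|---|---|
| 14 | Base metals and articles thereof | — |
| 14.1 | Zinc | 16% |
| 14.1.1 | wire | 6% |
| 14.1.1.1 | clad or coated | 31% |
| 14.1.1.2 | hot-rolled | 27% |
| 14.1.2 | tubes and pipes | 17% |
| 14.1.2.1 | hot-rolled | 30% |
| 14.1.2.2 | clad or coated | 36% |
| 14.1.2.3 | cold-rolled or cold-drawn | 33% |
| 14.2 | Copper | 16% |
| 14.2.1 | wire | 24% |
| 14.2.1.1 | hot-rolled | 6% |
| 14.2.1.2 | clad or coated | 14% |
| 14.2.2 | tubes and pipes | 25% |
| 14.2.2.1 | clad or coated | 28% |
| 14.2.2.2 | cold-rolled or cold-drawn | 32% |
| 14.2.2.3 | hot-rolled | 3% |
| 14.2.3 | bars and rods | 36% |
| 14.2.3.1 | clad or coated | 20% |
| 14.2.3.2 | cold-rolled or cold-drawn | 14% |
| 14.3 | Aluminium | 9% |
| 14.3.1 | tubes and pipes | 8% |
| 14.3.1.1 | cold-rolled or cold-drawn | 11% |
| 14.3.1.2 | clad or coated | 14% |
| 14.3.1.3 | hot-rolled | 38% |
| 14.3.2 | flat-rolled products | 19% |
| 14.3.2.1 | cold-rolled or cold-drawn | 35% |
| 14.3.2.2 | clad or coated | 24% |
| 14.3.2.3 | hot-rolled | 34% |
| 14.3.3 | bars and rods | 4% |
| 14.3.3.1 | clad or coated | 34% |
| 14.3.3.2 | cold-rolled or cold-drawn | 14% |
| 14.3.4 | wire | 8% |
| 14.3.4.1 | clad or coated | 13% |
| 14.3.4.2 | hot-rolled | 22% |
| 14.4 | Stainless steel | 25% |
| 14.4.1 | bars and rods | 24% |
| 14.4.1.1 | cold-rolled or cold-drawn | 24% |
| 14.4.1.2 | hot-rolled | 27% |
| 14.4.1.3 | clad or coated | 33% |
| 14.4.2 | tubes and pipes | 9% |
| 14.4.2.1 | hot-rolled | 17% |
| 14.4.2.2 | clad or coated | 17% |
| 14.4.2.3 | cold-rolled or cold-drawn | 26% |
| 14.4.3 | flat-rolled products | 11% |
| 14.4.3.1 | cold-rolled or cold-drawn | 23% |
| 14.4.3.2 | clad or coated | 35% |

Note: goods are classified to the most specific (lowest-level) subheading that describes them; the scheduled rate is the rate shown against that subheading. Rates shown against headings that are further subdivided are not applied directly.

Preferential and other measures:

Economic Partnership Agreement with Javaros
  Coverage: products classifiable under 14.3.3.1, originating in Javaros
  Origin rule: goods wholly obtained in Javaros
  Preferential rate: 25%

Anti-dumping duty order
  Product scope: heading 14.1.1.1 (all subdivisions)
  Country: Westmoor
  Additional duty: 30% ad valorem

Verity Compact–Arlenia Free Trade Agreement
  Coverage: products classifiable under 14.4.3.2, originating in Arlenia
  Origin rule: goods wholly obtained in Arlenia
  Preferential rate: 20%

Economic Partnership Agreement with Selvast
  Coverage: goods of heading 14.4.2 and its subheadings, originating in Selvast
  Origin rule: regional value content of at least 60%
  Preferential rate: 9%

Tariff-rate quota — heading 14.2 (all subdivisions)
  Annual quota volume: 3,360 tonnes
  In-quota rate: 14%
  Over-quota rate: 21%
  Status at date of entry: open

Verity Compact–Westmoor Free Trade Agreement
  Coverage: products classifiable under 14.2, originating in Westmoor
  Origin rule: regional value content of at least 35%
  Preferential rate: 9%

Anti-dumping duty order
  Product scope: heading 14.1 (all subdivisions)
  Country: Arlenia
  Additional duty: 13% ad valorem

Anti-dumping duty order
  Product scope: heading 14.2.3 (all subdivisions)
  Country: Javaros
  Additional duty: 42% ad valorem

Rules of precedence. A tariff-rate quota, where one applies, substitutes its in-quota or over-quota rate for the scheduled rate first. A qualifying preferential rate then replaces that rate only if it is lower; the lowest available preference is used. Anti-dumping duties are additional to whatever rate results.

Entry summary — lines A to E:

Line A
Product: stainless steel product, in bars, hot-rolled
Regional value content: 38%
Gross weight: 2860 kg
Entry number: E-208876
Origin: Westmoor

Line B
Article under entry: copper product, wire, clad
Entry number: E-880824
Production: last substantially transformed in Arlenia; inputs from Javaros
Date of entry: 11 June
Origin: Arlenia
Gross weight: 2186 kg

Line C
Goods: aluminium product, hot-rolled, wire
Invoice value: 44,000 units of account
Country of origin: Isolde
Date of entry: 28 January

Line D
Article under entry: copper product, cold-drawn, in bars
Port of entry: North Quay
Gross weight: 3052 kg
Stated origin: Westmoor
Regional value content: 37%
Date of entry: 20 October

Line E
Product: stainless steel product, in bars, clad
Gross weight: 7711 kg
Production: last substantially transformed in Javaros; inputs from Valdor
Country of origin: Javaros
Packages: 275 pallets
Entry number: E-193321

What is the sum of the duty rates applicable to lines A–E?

105%

Line A: stainless steel → 14.4; in bars → 14.4.1; hot-rolled → 14.4.1.2. Scheduled 27%. Westmoor agreement on 14.2: 14.4.1.2 not covered. → 27%.
Line B: copper → 14.2; wire → 14.2.1; clad → 14.2.1.2. Scheduled 14%. quota on 14.2 open → in-quota 14%; Arlenia agreement on 14.4.3.2: 14.2.1.2 not covered. → 14%.
Line C: aluminium → 14.3; wire → 14.3.4; hot-rolled → 14.3.4.2. Scheduled 22%. No special measure applies. → 22%.
Line D: copper → 14.2; in bars → 14.2.3; cold-drawn → 14.2.3.2. Scheduled 14%. quota on 14.2 open → in-quota 14%; Westmoor agreement on 14.2: RVC ≥ 35% → 9% available; preferential 9%. → 9%.
Line E: stainless steel → 14.4; in bars → 14.4.1; clad → 14.4.1.3. Scheduled 33%. Javaros agreement on 14.3.3.1: 14.4.1.3 not covered. → 33%.
Sum: 27% + 14% + 22% + 9% + 33% = 105%.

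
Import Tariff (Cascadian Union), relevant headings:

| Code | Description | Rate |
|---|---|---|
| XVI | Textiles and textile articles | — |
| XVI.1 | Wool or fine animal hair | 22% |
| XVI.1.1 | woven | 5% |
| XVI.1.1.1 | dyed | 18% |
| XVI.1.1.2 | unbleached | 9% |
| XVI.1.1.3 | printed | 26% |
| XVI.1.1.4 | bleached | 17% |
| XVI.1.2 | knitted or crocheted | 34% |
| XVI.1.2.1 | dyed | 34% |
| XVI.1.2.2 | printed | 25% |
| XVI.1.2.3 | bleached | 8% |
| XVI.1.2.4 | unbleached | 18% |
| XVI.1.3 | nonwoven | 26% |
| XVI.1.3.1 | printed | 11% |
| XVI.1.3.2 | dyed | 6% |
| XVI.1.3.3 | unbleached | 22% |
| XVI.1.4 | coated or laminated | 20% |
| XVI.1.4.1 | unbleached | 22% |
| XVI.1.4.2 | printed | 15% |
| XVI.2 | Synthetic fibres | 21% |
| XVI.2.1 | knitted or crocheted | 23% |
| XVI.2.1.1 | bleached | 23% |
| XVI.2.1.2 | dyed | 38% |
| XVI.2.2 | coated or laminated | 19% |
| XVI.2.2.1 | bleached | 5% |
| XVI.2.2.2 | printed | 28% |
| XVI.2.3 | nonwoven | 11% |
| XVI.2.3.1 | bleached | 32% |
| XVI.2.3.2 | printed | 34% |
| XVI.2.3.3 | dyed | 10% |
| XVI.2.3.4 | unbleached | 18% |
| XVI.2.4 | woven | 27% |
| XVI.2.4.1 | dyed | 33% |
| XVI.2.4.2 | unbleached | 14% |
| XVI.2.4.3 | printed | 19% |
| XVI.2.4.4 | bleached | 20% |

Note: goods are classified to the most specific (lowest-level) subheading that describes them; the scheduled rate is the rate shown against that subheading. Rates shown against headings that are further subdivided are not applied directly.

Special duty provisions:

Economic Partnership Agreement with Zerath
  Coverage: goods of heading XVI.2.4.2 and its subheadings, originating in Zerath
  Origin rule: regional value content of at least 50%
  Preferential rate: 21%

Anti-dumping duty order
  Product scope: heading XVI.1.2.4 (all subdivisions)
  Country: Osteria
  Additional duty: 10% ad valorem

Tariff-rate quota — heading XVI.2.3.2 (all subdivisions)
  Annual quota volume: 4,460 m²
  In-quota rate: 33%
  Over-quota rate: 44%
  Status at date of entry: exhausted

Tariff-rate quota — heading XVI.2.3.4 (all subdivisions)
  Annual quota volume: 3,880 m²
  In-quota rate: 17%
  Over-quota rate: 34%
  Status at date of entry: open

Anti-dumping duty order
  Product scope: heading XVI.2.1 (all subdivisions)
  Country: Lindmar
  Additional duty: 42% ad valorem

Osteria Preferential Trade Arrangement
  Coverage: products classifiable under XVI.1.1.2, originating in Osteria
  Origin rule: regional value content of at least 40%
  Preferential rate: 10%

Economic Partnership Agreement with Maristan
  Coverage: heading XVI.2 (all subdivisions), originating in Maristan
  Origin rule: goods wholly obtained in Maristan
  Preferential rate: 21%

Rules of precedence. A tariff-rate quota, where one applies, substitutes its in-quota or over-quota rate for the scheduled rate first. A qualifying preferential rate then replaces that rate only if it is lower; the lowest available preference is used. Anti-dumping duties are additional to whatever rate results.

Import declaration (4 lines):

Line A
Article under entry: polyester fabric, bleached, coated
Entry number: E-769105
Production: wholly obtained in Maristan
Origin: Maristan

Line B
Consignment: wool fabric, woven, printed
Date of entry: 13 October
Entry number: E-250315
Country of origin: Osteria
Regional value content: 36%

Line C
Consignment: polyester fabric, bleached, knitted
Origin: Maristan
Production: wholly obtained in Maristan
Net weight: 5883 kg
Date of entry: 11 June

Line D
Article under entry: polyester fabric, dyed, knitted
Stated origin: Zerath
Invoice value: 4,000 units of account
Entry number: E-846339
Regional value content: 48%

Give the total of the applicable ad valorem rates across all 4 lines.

90%

Line A: polyester → XVI.2; coated → XVI.2.2; bleached → XVI.2.2.1. Scheduled 5%. Maristan agreement on XVI.2: wholly obtained → 21% available; preference 21% not lower than 5% → no reduction. → 5%.
Line B: wool → XVI.1; woven → XVI.1.1; printed → XVI.1.1.3. Scheduled 26%. Osteria agreement on XVI.1.1.2: XVI.1.1.3 not covered. → 26%.
Line C: polyester → XVI.2; knitted → XVI.2.1; bleached → XVI.2.1.1. Scheduled 23%. Maristan agreement on XVI.2: wholly obtained → 21% available; preferential 21%. → 21%.
Line D: polyester → XVI.2; knitted → XVI.2.1; dyed → XVI.2.1.2. Scheduled 38%. Zerath agreement on XVI.2.4.2: XVI.2.1.2 not covered. → 38%.
Sum: 5% + 26% + 21% + 38% = 90%.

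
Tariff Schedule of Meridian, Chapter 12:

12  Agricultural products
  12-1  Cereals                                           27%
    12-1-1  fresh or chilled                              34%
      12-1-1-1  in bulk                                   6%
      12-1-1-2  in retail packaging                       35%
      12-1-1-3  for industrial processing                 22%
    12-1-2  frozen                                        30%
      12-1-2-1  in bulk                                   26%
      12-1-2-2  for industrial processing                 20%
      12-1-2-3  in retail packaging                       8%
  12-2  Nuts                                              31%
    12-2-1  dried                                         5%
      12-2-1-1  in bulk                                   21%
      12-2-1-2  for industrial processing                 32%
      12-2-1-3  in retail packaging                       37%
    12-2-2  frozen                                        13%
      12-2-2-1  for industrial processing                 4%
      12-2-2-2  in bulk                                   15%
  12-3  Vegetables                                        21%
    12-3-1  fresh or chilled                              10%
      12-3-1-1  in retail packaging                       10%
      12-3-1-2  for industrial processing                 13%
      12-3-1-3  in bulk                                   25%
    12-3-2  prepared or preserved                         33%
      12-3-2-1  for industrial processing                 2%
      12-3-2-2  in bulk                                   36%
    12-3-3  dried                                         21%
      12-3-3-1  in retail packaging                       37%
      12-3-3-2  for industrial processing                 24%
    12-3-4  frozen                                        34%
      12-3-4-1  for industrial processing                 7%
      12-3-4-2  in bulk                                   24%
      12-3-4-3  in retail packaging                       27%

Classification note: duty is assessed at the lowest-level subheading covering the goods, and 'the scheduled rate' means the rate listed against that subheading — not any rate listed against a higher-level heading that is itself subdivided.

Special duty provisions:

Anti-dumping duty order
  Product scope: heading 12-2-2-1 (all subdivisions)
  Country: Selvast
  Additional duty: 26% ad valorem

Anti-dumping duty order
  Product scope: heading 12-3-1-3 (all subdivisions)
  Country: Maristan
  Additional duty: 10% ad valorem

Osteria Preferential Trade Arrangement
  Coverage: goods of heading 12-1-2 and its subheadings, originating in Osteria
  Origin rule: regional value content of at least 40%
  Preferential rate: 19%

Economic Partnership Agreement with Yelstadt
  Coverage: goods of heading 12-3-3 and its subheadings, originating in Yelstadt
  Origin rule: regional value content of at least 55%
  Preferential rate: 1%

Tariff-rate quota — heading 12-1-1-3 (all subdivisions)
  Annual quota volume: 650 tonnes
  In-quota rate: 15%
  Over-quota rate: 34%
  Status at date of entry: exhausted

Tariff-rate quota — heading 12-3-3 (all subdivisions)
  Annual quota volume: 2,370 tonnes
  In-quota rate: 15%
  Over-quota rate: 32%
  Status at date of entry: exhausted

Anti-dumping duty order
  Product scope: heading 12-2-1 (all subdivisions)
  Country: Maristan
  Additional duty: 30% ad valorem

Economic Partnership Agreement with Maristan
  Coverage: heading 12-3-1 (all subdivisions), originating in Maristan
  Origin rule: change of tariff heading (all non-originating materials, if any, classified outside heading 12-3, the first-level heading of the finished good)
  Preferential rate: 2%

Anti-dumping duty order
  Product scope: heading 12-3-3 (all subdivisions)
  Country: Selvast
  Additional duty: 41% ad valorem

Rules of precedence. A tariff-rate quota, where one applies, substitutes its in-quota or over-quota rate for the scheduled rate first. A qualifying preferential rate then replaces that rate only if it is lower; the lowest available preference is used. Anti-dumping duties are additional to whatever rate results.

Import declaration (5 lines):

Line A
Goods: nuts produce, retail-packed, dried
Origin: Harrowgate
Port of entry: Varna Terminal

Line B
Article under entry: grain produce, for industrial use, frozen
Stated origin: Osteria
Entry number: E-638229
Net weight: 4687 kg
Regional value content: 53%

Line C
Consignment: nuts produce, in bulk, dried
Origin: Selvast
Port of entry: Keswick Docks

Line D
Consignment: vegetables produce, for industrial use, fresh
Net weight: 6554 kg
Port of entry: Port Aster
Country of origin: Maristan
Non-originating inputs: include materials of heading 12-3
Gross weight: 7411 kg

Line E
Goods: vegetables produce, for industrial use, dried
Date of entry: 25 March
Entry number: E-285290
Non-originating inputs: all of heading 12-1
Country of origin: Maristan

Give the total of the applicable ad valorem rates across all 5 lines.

122%

Line A: nuts → 12-2; dried → 12-2-1; retail-packed → 12-2-1-3. Scheduled 37%. No special measure applies. → 37%.
Line B: grain → 12-1; frozen → 12-1-2; for industrial use → 12-1-2-2. Scheduled 20%. Osteria agreement on 12-1-2: RVC ≥ 40% → 19% available; preferential 19%. → 19%.
Line C: nuts → 12-2; dried → 12-2-1; in bulk → 12-2-1-1. Scheduled 21%. No special measure applies. → 21%.
Line D: vegetables → 12-3; fresh → 12-3-1; for industrial use → 12-3-1-2. Scheduled 13%. Maristan agreement on 12-3-1: CTH not met. → 13%.
Line E: vegetables → 12-3; dried → 12-3-3; for industrial use → 12-3-3-2. Scheduled 24%. quota on 12-3-3 exhausted → over-quota 32%; Maristan agreement on 12-3-1: 12-3-3-2 not covered. → 32%.
Sum: 37% + 19% + 21% + 13% + 32% = 122%.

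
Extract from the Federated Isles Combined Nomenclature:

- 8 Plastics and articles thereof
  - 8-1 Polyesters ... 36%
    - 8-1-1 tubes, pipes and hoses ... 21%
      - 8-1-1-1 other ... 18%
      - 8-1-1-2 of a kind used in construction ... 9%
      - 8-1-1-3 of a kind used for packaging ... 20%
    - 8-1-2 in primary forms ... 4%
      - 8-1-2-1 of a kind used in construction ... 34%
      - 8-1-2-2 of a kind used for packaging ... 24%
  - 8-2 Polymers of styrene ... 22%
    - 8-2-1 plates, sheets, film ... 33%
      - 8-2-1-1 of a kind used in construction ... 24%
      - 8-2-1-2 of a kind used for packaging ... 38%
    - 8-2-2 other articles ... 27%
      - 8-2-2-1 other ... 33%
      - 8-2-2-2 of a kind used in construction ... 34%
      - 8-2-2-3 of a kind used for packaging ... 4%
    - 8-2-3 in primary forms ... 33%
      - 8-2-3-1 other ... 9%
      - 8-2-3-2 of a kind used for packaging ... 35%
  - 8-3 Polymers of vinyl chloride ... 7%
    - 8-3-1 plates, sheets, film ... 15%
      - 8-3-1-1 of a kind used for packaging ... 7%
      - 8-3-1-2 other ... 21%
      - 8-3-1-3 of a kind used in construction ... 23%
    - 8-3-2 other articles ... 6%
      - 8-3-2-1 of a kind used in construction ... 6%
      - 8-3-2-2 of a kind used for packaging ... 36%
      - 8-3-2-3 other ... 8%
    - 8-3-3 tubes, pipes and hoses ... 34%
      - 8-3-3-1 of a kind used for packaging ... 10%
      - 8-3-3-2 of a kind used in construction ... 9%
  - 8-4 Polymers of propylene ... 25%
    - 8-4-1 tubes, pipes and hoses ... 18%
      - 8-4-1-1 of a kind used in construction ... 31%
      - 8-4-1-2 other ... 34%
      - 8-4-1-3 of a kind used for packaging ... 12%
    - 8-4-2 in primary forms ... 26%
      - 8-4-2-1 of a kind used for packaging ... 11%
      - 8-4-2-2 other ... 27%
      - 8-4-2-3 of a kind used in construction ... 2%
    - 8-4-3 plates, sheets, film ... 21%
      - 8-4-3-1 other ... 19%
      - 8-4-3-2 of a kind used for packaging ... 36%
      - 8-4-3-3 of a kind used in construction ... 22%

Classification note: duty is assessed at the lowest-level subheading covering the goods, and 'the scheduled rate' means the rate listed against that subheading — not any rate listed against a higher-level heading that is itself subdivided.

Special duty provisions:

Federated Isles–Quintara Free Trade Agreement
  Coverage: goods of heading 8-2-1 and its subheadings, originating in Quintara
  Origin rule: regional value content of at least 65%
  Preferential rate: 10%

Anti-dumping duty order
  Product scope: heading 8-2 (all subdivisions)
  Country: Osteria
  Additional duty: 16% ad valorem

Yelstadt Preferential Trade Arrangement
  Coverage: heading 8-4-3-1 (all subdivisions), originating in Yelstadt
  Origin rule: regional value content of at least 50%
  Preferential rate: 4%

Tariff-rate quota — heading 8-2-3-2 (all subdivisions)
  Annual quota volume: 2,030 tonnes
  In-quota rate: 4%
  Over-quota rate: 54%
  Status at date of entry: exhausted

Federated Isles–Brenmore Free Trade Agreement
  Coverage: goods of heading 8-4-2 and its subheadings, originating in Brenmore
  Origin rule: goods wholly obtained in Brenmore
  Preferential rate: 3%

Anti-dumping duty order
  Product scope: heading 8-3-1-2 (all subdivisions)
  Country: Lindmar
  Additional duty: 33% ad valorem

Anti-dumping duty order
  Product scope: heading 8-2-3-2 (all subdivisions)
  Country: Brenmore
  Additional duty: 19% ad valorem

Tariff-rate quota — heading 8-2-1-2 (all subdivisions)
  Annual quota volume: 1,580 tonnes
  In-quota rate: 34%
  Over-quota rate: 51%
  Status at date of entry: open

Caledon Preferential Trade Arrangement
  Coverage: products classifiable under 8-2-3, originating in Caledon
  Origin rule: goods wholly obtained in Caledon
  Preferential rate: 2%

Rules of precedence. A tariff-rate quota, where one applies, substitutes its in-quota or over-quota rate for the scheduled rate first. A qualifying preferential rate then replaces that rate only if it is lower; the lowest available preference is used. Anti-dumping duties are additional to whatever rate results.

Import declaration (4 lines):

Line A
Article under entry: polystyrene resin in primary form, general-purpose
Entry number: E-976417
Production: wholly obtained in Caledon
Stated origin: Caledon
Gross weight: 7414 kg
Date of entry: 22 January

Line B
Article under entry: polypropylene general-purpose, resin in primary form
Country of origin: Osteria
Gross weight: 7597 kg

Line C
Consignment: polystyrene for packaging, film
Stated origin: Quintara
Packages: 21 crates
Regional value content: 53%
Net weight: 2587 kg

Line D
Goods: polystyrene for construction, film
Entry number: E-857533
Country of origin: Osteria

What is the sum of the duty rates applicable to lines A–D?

Line A: polystyrene → 8-2; resin in primary form → 8-2-3; general-purpose → 8-2-3-1. Scheduled 9%. Caledon agreement on 8-2-3: wholly obtained → 2% available; preferential 2%. → 2%.
Line B: polypropylene → 8-4; resin in primary form → 8-4-2; general-purpose → 8-4-2-2. Scheduled 27%. No special measure applies. → 27%.
Line C: polystyrene → 8-2; film → 8-2-1; for packaging → 8-2-1-2. Scheduled 38%. quota on 8-2-1-2 open → in-quota 34%; Quintara agreement on 8-2-1: RVC < 65%. → 34%.
Line D: polystyrene → 8-2; film → 8-2-1; for construction → 8-2-1-1. Scheduled 24%. anti-dumping (Osteria, 8-2): +16%; total 24% + 16% = 40%. → 40%.
Sum: 2% + 27% + 34% + 40% = 103%.

103%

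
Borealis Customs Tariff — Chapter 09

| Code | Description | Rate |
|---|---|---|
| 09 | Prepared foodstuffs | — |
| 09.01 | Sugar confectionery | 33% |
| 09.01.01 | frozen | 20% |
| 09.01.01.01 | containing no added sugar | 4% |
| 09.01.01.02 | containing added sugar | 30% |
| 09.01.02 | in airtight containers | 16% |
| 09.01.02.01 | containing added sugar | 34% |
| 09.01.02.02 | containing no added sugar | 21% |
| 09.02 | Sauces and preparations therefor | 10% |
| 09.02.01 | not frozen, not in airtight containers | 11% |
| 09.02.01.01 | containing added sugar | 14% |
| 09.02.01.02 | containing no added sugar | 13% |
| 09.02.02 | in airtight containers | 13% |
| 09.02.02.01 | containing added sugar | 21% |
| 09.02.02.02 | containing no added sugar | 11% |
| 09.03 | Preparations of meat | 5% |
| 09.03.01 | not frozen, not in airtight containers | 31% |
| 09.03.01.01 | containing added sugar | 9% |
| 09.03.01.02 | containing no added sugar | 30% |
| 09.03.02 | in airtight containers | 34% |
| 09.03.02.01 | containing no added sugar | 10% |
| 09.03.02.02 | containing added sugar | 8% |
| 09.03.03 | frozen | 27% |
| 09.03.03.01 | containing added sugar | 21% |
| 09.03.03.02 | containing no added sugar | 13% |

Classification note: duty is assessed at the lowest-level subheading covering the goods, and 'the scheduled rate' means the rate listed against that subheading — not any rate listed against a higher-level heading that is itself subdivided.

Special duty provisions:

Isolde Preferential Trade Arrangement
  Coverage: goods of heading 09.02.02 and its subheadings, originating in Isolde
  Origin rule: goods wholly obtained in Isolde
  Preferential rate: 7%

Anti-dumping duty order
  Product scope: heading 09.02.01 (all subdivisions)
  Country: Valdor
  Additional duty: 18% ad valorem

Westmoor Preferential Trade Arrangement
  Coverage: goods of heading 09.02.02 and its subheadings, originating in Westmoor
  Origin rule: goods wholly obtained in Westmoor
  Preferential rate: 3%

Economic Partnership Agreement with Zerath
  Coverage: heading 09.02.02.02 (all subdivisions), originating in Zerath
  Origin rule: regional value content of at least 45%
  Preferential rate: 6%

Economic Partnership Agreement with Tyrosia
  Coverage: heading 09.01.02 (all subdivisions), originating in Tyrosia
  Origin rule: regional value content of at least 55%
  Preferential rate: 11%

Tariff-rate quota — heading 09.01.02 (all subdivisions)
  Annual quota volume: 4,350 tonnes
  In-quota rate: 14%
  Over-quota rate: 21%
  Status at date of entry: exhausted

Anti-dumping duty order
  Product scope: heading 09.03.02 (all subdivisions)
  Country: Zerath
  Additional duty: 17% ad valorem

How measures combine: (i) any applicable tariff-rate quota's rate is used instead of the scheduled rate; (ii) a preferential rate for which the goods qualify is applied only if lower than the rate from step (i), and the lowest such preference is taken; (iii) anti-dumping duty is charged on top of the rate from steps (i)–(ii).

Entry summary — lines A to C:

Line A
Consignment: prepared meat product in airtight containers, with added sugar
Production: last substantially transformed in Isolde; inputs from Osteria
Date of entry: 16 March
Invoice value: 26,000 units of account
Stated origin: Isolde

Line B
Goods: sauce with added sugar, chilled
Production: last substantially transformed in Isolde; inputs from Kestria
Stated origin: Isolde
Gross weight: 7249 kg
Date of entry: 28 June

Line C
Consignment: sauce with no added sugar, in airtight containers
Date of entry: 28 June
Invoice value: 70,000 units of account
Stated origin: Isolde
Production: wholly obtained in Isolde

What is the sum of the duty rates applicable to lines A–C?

29%

Line A: prepared meat product → 09.03; in airtight containers → 09.03.02; with added sugar → 09.03.02.02. Scheduled 8%. Isolde agreement on 09.02.02: 09.03.02.02 not covered. → 8%.
Line B: sauce → 09.02; chilled → 09.02.01; with added sugar → 09.02.01.01. Scheduled 14%. Isolde agreement on 09.02.02: 09.02.01.01 not covered. → 14%.
Line C: sauce → 09.02; in airtight containers → 09.02.02; with no added sugar → 09.02.02.02. Scheduled 11%. Isolde agreement on 09.02.02: wholly obtained → 7% available; preferential 7%. → 7%.
Sum: 8% + 14% + 7% = 29%.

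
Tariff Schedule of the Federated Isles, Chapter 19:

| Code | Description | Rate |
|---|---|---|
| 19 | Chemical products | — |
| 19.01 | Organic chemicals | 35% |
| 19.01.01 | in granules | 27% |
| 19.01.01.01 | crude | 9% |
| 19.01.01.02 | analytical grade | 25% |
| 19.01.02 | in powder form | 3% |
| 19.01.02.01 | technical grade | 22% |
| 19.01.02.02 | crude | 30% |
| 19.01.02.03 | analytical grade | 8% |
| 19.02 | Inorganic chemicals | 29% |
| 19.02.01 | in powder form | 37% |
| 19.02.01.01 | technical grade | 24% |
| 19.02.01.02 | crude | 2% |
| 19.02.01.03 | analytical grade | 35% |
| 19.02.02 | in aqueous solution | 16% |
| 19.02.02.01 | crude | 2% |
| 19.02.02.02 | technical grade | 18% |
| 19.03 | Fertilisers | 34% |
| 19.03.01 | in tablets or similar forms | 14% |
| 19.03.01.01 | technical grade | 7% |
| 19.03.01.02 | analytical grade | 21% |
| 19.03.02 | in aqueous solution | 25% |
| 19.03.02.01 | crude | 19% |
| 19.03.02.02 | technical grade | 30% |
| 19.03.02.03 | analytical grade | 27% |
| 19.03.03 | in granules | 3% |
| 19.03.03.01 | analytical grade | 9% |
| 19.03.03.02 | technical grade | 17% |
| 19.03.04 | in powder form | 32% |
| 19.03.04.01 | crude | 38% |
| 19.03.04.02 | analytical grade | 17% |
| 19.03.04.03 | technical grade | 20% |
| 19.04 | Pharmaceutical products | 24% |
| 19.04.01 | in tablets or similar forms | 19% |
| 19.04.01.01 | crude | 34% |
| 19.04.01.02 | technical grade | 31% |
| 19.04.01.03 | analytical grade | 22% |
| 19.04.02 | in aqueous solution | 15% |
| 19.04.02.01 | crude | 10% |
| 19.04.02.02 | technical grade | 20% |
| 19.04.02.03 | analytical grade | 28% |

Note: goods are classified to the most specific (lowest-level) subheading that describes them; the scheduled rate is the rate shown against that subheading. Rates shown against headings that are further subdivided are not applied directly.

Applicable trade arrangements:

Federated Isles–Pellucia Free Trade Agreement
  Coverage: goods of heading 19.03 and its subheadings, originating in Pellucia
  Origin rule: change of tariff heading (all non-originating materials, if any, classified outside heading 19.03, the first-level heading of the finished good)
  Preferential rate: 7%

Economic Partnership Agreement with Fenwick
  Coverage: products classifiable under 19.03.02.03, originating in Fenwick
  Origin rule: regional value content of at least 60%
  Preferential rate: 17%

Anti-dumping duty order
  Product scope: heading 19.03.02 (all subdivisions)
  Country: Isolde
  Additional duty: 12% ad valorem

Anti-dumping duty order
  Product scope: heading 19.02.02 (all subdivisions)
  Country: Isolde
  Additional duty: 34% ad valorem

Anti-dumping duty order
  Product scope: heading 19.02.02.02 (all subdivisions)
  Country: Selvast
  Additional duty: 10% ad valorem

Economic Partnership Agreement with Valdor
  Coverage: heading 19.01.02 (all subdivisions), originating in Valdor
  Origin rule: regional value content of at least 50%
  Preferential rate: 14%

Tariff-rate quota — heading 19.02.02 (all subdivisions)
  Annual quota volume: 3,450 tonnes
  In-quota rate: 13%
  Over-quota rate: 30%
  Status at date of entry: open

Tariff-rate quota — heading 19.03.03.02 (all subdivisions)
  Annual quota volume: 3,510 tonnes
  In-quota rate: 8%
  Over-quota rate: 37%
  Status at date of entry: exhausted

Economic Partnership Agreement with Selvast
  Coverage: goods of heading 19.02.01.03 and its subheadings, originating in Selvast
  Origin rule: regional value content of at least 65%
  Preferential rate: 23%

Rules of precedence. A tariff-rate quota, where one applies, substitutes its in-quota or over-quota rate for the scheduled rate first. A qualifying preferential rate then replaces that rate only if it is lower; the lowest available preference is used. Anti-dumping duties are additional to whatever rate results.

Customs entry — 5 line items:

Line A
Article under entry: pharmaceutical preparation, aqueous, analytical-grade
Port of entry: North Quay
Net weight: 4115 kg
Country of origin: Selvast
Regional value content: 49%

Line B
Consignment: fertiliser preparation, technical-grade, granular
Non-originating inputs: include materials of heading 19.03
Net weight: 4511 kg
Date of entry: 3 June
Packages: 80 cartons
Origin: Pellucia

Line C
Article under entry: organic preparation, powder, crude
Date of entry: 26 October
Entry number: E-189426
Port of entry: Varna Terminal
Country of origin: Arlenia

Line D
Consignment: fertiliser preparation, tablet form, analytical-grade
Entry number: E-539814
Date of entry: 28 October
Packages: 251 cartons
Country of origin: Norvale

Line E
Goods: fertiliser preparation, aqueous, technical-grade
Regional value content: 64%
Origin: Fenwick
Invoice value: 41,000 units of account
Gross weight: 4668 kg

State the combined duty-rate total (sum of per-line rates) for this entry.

Line A: pharmaceutical → 19.04; aqueous → 19.04.02; analytical-grade → 19.04.02.03. Scheduled 28%. Selvast agreement on 19.02.01.03: 19.04.02.03 not covered. → 28%.
Line B: fertiliser → 19.03; granular → 19.03.03; technical-grade → 19.03.03.02. Scheduled 17%. quota on 19.03.03.02 exhausted → over-quota 37%; Pellucia agreement on 19.03: CTH not met. → 37%.
Line C: organic → 19.01; powder → 19.01.02; crude → 19.01.02.02. Scheduled 30%. No special measure applies. → 30%.
Line D: fertiliser → 19.03; tablet form → 19.03.01; analytical-grade → 19.03.01.02. Scheduled 21%. No special measure applies. → 21%.
Line E: fertiliser → 19.03; aqueous → 19.03.02; technical-grade → 19.03.02.02. Scheduled 30%. Fenwick agreement on 19.03.02.03: 19.03.02.02 not covered. → 30%.
Sum: 28% + 37% + 30% + 21% + 30% = 146%.

146%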